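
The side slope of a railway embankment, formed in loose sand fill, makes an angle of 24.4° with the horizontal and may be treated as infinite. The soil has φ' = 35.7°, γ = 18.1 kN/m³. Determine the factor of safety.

For a dry cohesionless infinite slope the factor of safety is FS = tanφ' / tanβ.
FS = tan35.7° / tan24.4° = 0.7186 / 0.4536 = 1.584

FS = 1.58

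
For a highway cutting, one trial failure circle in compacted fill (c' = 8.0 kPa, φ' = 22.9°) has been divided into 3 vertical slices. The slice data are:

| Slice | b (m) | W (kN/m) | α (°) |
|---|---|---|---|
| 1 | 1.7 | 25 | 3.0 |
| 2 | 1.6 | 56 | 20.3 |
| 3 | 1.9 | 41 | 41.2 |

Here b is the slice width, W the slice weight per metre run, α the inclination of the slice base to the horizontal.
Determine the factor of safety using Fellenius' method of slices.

FS = 1.95

Ordinary method of slices: FS = Σ[c'·Δl_i + (W_i cosα_i)·tanφ'] / Σ W_i sinα_i, with Δl_i = b_i / cosα_i.
Slice 1: Δl = 1.7/cos3.0° = 1.702 m; N'_1 = 25·cos3.0° = 25.0; c'Δl = 13.62; W sinα = 1.3
Slice 2: Δl = 1.6/cos20.3° = 1.706 m; N'_2 = 56·cos20.3° = 52.5; c'Δl = 13.65; W sinα = 19.4
Slice 3: Δl = 1.9/cos41.2° = 2.525 m; N'_3 = 41·cos41.2° = 30.8; c'Δl = 20.20; W sinα = 27.0
Σc'Δl = 47.5 kN/m; ΣN' = 108.3 kN/m; ΣW sinα = 47.7 kN/m
Resisting = 47.5 + 108.3·tan22.9° = 47.5 + 45.8 = 93.2 kN/m
FS = 93.2 / 47.7 = 1.953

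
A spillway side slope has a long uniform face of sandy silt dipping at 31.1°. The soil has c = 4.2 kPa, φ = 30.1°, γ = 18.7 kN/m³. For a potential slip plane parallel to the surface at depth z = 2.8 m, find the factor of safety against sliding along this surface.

FS = 1.14

For an infinite slope with a slip plane parallel to the surface (no pore pressure): FS = [c + γz cos²β tanφ] / [γz sinβ cosβ].
γz = 18.7·2.8 = 52.36 kN/m²
Numerator = 4.2 + 52.36·cos²31.1°·tan30.1° = 4.2 + 52.36·0.7332·0.5797 = 26.454 kPa
Denominator = 52.36·sin31.1°·cos31.1° = 52.36·0.5165·0.8563 = 23.158 kPa
FS = 26.454 / 23.158 = 1.142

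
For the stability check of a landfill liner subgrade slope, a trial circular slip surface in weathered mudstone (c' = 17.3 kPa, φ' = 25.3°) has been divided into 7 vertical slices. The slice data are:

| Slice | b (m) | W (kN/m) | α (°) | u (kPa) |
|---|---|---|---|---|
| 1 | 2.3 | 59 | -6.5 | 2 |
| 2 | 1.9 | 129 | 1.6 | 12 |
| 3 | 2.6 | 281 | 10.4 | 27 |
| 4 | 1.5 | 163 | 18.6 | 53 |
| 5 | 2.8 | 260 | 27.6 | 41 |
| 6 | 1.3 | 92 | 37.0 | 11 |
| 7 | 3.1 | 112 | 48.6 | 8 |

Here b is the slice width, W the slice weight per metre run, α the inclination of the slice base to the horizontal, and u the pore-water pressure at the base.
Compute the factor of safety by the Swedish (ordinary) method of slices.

FS = 1.69

Ordinary method of slices: FS = Σ[c'·Δl_i + (W_i cosα_i − u_i·Δl_i)·tanφ'] / Σ W_i sinα_i, with Δl_i = b_i / cosα_i.
Slice 1: Δl = 2.3/cos(-6.5°) = 2.315 m; N'_1 = 59·cos(-6.5°) − 2·2.315 = 54.0; c'Δl = 40.05; W sinα = -6.7
Slice 2: Δl = 1.9/cos1.6° = 1.901 m; N'_2 = 129·cos1.6° − 12·1.901 = 106.1; c'Δl = 32.88; W sinα = 3.6
Slice 3: Δl = 2.6/cos10.4° = 2.643 m; N'_3 = 281·cos10.4° − 27·2.643 = 205.0; c'Δl = 45.73; W sinα = 50.7
Slice 4: Δl = 1.5/cos18.6° = 1.583 m; N'_4 = 163·cos18.6° − 53·1.583 = 70.6; c'Δl = 27.38; W sinα = 52.0
Slice 5: Δl = 2.8/cos27.6° = 3.160 m; N'_5 = 260·cos27.6° − 41·3.160 = 100.9; c'Δl = 54.66; W sinα = 120.5
Slice 6: Δl = 1.3/cos37.0° = 1.628 m; N'_6 = 92·cos37.0° − 11·1.628 = 55.6; c'Δl = 28.16; W sinα = 55.4
Slice 7: Δl = 3.1/cos48.6° = 4.688 m; N'_7 = 112·cos48.6° − 8·4.688 = 36.6; c'Δl = 81.10; W sinα = 84.0
Σc'Δl = 310.0 kN/m; ΣN' = 628.8 kN/m; ΣW sinα = 359.5 kN/m
Resisting = 310.0 + 628.8·tan25.3° = 310.0 + 297.2 = 607.2 kN/m
FS = 607.2 / 359.5 = 1.689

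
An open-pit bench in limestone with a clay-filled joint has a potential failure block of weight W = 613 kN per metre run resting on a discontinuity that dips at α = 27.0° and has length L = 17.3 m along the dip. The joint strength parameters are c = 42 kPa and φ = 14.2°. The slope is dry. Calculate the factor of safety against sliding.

Resolving the block weight along and normal to the plane and applying the Mohr–Coulomb strength on the joint:
N' = W cosα = 613·cos27.0° = 546.2 kN/m
Driving force T = W sinα = 613·sin27.0° = 278.3 kN/m
Resisting force R = c·L + N'·tanφ = 42·17.3 + 546.2·tan14.2° = 726.6 + 138.2 = 864.8 kN/m
FS = R / T = 864.8 / 278.3 = 3.108

FS = 3.11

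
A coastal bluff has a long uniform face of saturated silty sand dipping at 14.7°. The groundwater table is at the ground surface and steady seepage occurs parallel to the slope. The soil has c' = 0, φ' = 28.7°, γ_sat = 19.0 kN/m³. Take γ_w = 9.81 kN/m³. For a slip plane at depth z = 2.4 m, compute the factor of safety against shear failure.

FS = 1.01

With seepage parallel to the slope and the water table at the surface, the effective normal stress on the slip plane uses the buoyant unit weight γ' = γ_sat − γ_w while the driving shear stress uses γ_sat:
FS = [c' + γ' z cos²β tanφ'] / [γ_sat z sinβ cosβ]
(For c' = 0 this reduces to FS = (γ'/γ_sat)·tanφ'/tanβ.)
γ' = 19.0 − 9.81 = 9.19 kN/m³
Numerator = 0.0 + 9.19·2.4·cos²14.7°·tan28.7° = 0.0 + 9.19·2.4·0.9356·0.5475 = 11.298 kPa
Denominator = 19.0·2.4·sin14.7°·cos14.7° = 19.0·2.4·0.2538·0.9673 = 11.193 kPa
FS = 11.298 / 11.193 = 1.009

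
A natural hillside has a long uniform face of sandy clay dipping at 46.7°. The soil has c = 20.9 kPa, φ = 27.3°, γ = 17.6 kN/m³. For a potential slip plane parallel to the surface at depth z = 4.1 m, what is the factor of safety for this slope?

FS = 1.07

For an infinite slope with a slip plane parallel to the surface (no pore pressure): FS = [c + γz cos²β tanφ] / [γz sinβ cosβ].
γz = 17.6·4.1 = 72.16 kN/m²
Numerator = 20.9 + 72.16·cos²46.7°·tan27.3° = 20.9 + 72.16·0.4703·0.5161 = 38.418 kPa
Denominator = 72.16·sin46.7°·cos46.7° = 72.16·0.7278·0.6858 = 36.016 kPa
FS = 38.418 / 36.016 = 1.067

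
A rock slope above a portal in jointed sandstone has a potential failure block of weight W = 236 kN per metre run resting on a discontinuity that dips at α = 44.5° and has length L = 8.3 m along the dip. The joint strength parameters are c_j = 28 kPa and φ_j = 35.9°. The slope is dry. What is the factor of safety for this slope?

FS = 2.14

Resolving the block weight along and normal to the plane and applying the Mohr–Coulomb strength on the joint:
N' = W cosα = 236·cos44.5° = 168.3 kN/m
Driving force T = W sinα = 236·sin44.5° = 165.4 kN/m
Resisting force R = c_j·L + N'·tanφ_j = 28·8.3 + 168.3·tan35.9° = 232.4 + 121.8 = 354.2 kN/m
FS = R / T = 354.2 / 165.4 = 2.142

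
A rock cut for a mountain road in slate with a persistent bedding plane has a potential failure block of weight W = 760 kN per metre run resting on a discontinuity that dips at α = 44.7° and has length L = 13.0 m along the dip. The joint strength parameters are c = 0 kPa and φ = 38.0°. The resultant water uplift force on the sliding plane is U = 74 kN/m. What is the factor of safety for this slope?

FS = 0.68

Resolving the block weight along and normal to the plane and applying the Mohr–Coulomb strength on the joint:
N' = W cosα − U = 760·cos44.7° − 74 = 466.2 kN/m
Driving force T = W sinα = 760·sin44.7° = 534.6 kN/m
Resisting force R = c·L + N'·tanφ = 0·13.0 + 466.2·tan38.0° = 0.0 + 364.2 = 364.2 kN/m
FS = R / T = 364.2 / 534.6 = 0.681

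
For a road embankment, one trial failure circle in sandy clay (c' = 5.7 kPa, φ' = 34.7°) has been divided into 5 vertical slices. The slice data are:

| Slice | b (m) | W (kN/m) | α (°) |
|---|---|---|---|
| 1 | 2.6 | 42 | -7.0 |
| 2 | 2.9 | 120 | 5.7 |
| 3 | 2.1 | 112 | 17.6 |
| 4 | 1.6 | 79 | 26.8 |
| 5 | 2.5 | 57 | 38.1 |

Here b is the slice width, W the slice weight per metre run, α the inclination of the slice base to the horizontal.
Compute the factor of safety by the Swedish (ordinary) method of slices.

Ordinary method of slices: FS = Σ[c'·Δl_i + (W_i cosα_i)·tanφ'] / Σ W_i sinα_i, with Δl_i = b_i / cosα_i.
Slice 1: Δl = 2.6/cos(-7.0°) = 2.620 m; N'_1 = 42·cos(-7.0°) = 41.7; c'Δl = 14.93; W sinα = -5.1
Slice 2: Δl = 2.9/cos5.7° = 2.914 m; N'_2 = 120·cos5.7° = 119.4; c'Δl = 16.61; W sinα = 11.9
Slice 3: Δl = 2.1/cos17.6° = 2.203 m; N'_3 = 112·cos17.6° = 106.8; c'Δl = 12.56; W sinα = 33.9
Slice 4: Δl = 1.6/cos26.8° = 1.793 m; N'_4 = 79·cos26.8° = 70.5; c'Δl = 10.22; W sinα = 35.6
Slice 5: Δl = 2.5/cos38.1° = 3.177 m; N'_5 = 57·cos38.1° = 44.9; c'Δl = 18.11; W sinα = 35.2
Σc'Δl = 72.4 kN/m; ΣN' = 383.2 kN/m; ΣW sinα = 111.5 kN/m
Resisting = 72.4 + 383.2·tan34.7° = 72.4 + 265.4 = 337.8 kN/m
FS = 337.8 / 111.5 = 3.031

FS = 3.03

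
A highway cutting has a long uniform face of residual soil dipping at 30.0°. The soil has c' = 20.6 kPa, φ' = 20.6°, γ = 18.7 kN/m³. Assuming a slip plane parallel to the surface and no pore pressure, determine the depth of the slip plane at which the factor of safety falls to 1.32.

z = 3.80 m

Setting FS = 1.32 in FS = [c' + γz cos²β tanφ'] / [γz sinβ cosβ] and solving for z:
z = c' / [γ cosβ (FS·sinβ − cosβ·tanφ')]
  = 20.6 / [18.7·cos30.0°·(1.32·sin30.0° − cos30.0°·tan20.6°)]
  = 20.6 / [18.7·0.8660·(1.32·0.5000 − 0.8660·0.3759)]
  = 20.6 / 5.4168 = 3.803 m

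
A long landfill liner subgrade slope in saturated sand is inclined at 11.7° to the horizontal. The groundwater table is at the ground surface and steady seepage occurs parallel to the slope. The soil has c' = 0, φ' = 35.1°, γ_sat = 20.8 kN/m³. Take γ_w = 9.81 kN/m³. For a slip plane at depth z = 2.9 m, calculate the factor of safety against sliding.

FS = 1.79

With seepage parallel to the slope and the water table at the surface, the effective normal stress on the slip plane uses the buoyant unit weight γ' = γ_sat − γ_w while the driving shear stress uses γ_sat:
FS = [c' + γ' z cos²β tanφ'] / [γ_sat z sinβ cosβ]
(For c' = 0 this reduces to FS = (γ'/γ_sat)·tanφ'/tanβ.)
γ' = 20.8 − 9.81 = 10.99 kN/m³
Numerator = 0.0 + 10.99·2.9·cos²11.7°·tan35.1° = 0.0 + 10.99·2.9·0.9589·0.7028 = 21.478 kPa
Denominator = 20.8·2.9·sin11.7°·cos11.7° = 20.8·2.9·0.2028·0.9792 = 11.978 kPa
FS = 21.478 / 11.978 = 1.793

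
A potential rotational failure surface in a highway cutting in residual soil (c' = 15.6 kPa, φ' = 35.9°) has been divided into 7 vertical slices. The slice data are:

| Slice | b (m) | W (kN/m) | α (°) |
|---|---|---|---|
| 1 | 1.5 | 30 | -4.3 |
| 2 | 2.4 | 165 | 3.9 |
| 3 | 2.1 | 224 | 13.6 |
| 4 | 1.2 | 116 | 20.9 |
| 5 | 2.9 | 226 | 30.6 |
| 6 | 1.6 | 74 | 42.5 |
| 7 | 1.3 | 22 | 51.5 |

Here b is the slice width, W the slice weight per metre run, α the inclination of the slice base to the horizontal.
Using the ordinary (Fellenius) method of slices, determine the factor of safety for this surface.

FS = 2.81

Ordinary method of slices: FS = Σ[c'·Δl_i + (W_i cosα_i)·tanφ'] / Σ W_i sinα_i, with Δl_i = b_i / cosα_i.
Slice 1: Δl = 1.5/cos(-4.3°) = 1.504 m; N'_1 = 30·cos(-4.3°) = 29.9; c'Δl = 23.47; W sinα = -2.2
Slice 2: Δl = 2.4/cos3.9° = 2.406 m; N'_2 = 165·cos3.9° = 164.6; c'Δl = 37.53; W sinα = 11.2
Slice 3: Δl = 2.1/cos13.6° = 2.161 m; N'_3 = 224·cos13.6° = 217.7; c'Δl = 33.71; W sinα = 52.7
Slice 4: Δl = 1.2/cos20.9° = 1.285 m; N'_4 = 116·cos20.9° = 108.4; c'Δl = 20.04; W sinα = 41.4
Slice 5: Δl = 2.9/cos30.6° = 3.369 m; N'_5 = 226·cos30.6° = 194.5; c'Δl = 52.56; W sinα = 115.0
Slice 6: Δl = 1.6/cos42.5° = 2.170 m; N'_6 = 74·cos42.5° = 54.6; c'Δl = 33.85; W sinα = 50.0
Slice 7: Δl = 1.3/cos51.5° = 2.088 m; N'_7 = 22·cos51.5° = 13.7; c'Δl = 32.58; W sinα = 17.2
Σc'Δl = 233.7 kN/m; ΣN' = 783.4 kN/m; ΣW sinα = 285.3 kN/m
Resisting = 233.7 + 783.4·tan35.9° = 233.7 + 567.1 = 800.8 kN/m
FS = 800.8 / 285.3 = 2.807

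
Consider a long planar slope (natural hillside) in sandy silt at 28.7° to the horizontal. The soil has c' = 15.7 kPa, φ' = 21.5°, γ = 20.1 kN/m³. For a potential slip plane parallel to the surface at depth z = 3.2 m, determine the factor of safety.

For an infinite slope with a slip plane parallel to the surface (no pore pressure): FS = [c' + γz cos²β tanφ'] / [γz sinβ cosβ].
γz = 20.1·3.2 = 64.32 kN/m²
Numerator = 15.7 + 64.32·cos²28.7°·tan21.5° = 15.7 + 64.32·0.7694·0.3939 = 35.193 kPa
Denominator = 64.32·sin28.7°·cos28.7° = 64.32·0.4802·0.8771 = 27.093 kPa
FS = 35.193 / 27.093 = 1.299

FS = 1.30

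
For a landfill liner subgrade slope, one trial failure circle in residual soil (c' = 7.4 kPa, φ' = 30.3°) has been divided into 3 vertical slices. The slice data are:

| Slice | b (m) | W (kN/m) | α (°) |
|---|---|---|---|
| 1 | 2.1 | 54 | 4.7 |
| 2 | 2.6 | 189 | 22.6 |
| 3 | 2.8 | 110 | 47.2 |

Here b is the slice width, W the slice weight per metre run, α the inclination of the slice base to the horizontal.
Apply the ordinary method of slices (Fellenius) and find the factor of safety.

FS = 1.55

Ordinary method of slices: FS = Σ[c'·Δl_i + (W_i cosα_i)·tanφ'] / Σ W_i sinα_i, with Δl_i = b_i / cosα_i.
Slice 1: Δl = 2.1/cos4.7° = 2.107 m; N'_1 = 54·cos4.7° = 53.8; c'Δl = 15.59; W sinα = 4.4
Slice 2: Δl = 2.6/cos22.6° = 2.816 m; N'_2 = 189·cos22.6° = 174.5; c'Δl = 20.84; W sinα = 72.6
Slice 3: Δl = 2.8/cos47.2° = 4.121 m; N'_3 = 110·cos47.2° = 74.7; c'Δl = 30.50; W sinα = 80.7
Σc'Δl = 66.9 kN/m; ΣN' = 303.0 kN/m; ΣW sinα = 157.8 kN/m
Resisting = 66.9 + 303.0·tan30.3° = 66.9 + 177.1 = 244.0 kN/m
FS = 244.0 / 157.8 = 1.547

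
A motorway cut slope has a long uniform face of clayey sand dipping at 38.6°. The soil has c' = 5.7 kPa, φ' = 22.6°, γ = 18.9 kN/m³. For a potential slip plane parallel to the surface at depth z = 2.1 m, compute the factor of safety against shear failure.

For an infinite slope with a slip plane parallel to the surface (no pore pressure): FS = [c' + γz cos²β tanφ'] / [γz sinβ cosβ].
γz = 18.9·2.1 = 39.69 kN/m²
Numerator = 5.7 + 39.69·cos²38.6°·tan22.6° = 5.7 + 39.69·0.6108·0.4163 = 15.791 kPa
Denominator = 39.69·sin38.6°·cos38.6° = 39.69·0.6239·0.7815 = 19.352 kPa
FS = 15.791 / 19.352 = 0.816

FS = 0.82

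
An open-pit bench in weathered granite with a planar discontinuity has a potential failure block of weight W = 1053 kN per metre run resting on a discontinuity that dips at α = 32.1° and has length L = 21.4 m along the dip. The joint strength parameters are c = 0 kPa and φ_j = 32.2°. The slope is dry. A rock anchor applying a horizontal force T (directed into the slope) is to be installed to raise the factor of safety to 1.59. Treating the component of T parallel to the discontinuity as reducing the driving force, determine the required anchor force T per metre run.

Resolving forces along and normal to the sliding plane, with the horizontal anchor force T adding T·sinα to the effective normal force and T·cosα acting up the plane against the driving force:
FS = [cL + (W cosα + T sinα) tanφ_j] / [W sinα − T cosα]
Without the anchor: N' = 892.0 kN/m, driving T_d = 559.6 kN/m, resisting R = 0·21.4 + 892.0·tan32.2° = 561.7 kN/m, FS = 1.00.
Setting FS = 1.59 and solving for T:
1.59·(559.6 − T cos32.1°) = 561.7 + T sin32.1°·tan32.2°
T·(sin32.1°·tan32.2° + 1.59·cos32.1°) = 1.59·559.6 − 561.7
T·(0.5314·0.6297 + 1.59·0.8471) = 889.7 − 561.7 = 328.0
T·1.6816 = 328.0
T = 195.0 kN/m

T = 195 kN/m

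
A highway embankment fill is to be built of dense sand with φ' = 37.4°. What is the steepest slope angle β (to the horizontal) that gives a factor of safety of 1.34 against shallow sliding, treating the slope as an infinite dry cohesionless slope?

For an infinite dry cohesionless slope FS = tanφ'/tanβ, so tanβ = tanφ' / FS.
tanβ = tan37.4° / 1.34 = 0.7646 / 1.34 = 0.5706
β = arctan(0.5706) = 29.71°

β = 29.7°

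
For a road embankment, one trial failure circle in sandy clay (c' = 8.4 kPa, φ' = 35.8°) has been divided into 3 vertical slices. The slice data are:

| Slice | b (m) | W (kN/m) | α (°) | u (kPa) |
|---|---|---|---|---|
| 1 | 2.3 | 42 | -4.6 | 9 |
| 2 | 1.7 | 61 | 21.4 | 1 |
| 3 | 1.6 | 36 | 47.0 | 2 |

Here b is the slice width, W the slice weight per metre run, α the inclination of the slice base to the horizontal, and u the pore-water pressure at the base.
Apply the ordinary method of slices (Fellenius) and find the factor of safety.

FS = 2.73

Ordinary method of slices: FS = Σ[c'·Δl_i + (W_i cosα_i − u_i·Δl_i)·tanφ'] / Σ W_i sinα_i, with Δl_i = b_i / cosα_i.
Slice 1: Δl = 2.3/cos(-4.6°) = 2.307 m; N'_1 = 42·cos(-4.6°) − 9·2.307 = 21.1; c'Δl = 19.38; W sinα = -3.4
Slice 2: Δl = 1.7/cos21.4° = 1.826 m; N'_2 = 61·cos21.4° − 1·1.826 = 55.0; c'Δl = 15.34; W sinα = 22.3
Slice 3: Δl = 1.6/cos47.0° = 2.346 m; N'_3 = 36·cos47.0° − 2·2.346 = 19.9; c'Δl = 19.71; W sinα = 26.3
Σc'Δl = 54.4 kN/m; ΣN' = 95.9 kN/m; ΣW sinα = 45.2 kN/m
Resisting = 54.4 + 95.9·tan35.8° = 54.4 + 69.2 = 123.6 kN/m
FS = 123.6 / 45.2 = 2.734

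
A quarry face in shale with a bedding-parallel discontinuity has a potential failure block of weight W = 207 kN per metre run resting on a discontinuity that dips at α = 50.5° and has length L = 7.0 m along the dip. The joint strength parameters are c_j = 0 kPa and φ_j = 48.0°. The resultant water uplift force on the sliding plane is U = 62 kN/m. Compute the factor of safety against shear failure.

FS = 0.48

Resolving the block weight along and normal to the plane and applying the Mohr–Coulomb strength on the joint:
N' = W cosα − U = 207·cos50.5° − 62 = 69.7 kN/m
Driving force T = W sinα = 207·sin50.5° = 159.7 kN/m
Resisting force R = c_j·L + N'·tanφ_j = 0·7.0 + 69.7·tan48.0° = 0.0 + 77.4 = 77.4 kN/m
FS = R / T = 77.4 / 159.7 = 0.484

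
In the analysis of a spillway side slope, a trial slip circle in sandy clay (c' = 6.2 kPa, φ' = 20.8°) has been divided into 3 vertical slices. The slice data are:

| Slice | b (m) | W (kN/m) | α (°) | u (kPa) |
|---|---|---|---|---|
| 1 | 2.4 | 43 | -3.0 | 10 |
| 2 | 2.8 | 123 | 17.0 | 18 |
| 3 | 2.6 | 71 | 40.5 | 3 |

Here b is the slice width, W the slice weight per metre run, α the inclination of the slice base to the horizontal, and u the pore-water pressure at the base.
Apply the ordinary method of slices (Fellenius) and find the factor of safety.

Ordinary method of slices: FS = Σ[c'·Δl_i + (W_i cosα_i − u_i·Δl_i)·tanφ'] / Σ W_i sinα_i, with Δl_i = b_i / cosα_i.
Slice 1: Δl = 2.4/cos(-3.0°) = 2.403 m; N'_1 = 43·cos(-3.0°) − 10·2.403 = 18.9; c'Δl = 14.90; W sinα = -2.3
Slice 2: Δl = 2.8/cos17.0° = 2.928 m; N'_2 = 123·cos17.0° − 18·2.928 = 64.9; c'Δl = 18.15; W sinα = 36.0
Slice 3: Δl = 2.6/cos40.5° = 3.419 m; N'_3 = 71·cos40.5° − 3·3.419 = 43.7; c'Δl = 21.20; W sinα = 46.1
Σc'Δl = 54.3 kN/m; ΣN' = 127.6 kN/m; ΣW sinα = 79.8 kN/m
Resisting = 54.3 + 127.6·tan20.8° = 54.3 + 48.5 = 102.7 kN/m
FS = 102.7 / 79.8 = 1.287

FS = 1.29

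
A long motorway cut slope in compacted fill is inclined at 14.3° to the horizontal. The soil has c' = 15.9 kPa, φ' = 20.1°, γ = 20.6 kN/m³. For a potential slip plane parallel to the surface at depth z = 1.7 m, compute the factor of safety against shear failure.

For an infinite slope with a slip plane parallel to the surface (no pore pressure): FS = [c' + γz cos²β tanφ'] / [γz sinβ cosβ].
γz = 20.6·1.7 = 35.02 kN/m²
Numerator = 15.9 + 35.02·cos²14.3°·tan20.1° = 15.9 + 35.02·0.9390·0.3659 = 27.934 kPa
Denominator = 35.02·sin14.3°·cos14.3° = 35.02·0.2470·0.9690 = 8.382 kPa
FS = 27.934 / 8.382 = 3.333

FS = 3.33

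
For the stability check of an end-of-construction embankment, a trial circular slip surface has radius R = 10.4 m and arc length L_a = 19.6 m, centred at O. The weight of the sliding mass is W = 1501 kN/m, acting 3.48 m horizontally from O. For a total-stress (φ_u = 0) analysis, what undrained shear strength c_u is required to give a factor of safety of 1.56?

FS = c_u·L_a·R / (W·d), so c_u = FS·W·d / (L_a·R).
c_u = 1.56·1501·3.48 / (19.60·10.4) = 8148.6 / 203.84 = 39.98 kPa

c_u = 40.0 kPa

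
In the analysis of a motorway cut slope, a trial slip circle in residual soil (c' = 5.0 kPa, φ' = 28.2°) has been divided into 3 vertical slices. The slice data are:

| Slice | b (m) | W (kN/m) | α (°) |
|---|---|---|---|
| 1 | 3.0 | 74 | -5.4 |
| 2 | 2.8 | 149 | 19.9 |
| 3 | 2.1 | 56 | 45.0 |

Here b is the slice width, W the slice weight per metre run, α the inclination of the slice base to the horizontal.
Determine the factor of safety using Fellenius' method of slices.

FS = 2.17

Ordinary method of slices: FS = Σ[c'·Δl_i + (W_i cosα_i)·tanφ'] / Σ W_i sinα_i, with Δl_i = b_i / cosα_i.
Slice 1: Δl = 3.0/cos(-5.4°) = 3.013 m; N'_1 = 74·cos(-5.4°) = 73.7; c'Δl = 15.07; W sinα = -7.0
Slice 2: Δl = 2.8/cos19.9° = 2.978 m; N'_2 = 149·cos19.9° = 140.1; c'Δl = 14.89; W sinα = 50.7
Slice 3: Δl = 2.1/cos45.0° = 2.970 m; N'_3 = 56·cos45.0° = 39.6; c'Δl = 14.85; W sinα = 39.6
Σc'Δl = 44.8 kN/m; ΣN' = 253.4 kN/m; ΣW sinα = 83.4 kN/m
Resisting = 44.8 + 253.4·tan28.2° = 44.8 + 135.9 = 180.7 kN/m
FS = 180.7 / 83.4 = 2.168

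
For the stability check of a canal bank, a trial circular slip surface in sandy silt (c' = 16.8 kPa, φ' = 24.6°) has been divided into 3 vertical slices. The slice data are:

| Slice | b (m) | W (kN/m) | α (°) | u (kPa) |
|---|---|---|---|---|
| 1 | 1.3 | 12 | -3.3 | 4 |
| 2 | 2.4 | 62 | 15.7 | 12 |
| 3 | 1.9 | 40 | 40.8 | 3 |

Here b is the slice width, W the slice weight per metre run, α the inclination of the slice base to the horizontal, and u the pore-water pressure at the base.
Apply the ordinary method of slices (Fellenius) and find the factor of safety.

FS = 3.15

Ordinary method of slices: FS = Σ[c'·Δl_i + (W_i cosα_i − u_i·Δl_i)·tanφ'] / Σ W_i sinα_i, with Δl_i = b_i / cosα_i.
Slice 1: Δl = 1.3/cos(-3.3°) = 1.302 m; N'_1 = 12·cos(-3.3°) − 4·1.302 = 6.8; c'Δl = 21.88; W sinα = -0.7
Slice 2: Δl = 2.4/cos15.7° = 2.493 m; N'_2 = 62·cos15.7° − 12·2.493 = 29.8; c'Δl = 41.88; W sinα = 16.8
Slice 3: Δl = 1.9/cos40.8° = 2.510 m; N'_3 = 40·cos40.8° − 3·2.510 = 22.8; c'Δl = 42.17; W sinα = 26.1
Σc'Δl = 105.9 kN/m; ΣN' = 59.3 kN/m; ΣW sinα = 42.2 kN/m
Resisting = 105.9 + 59.3·tan24.6° = 105.9 + 27.1 = 133.1 kN/m
FS = 133.1 / 42.2 = 3.152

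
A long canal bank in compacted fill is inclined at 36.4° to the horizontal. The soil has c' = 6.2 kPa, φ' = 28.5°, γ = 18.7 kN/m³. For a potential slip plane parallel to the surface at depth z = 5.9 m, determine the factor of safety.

FS = 0.85

For an infinite slope with a slip plane parallel to the surface (no pore pressure): FS = [c' + γz cos²β tanφ'] / [γz sinβ cosβ].
γz = 18.7·5.9 = 110.33 kN/m²
Numerator = 6.2 + 110.33·cos²36.4°·tan28.5° = 6.2 + 110.33·0.6479·0.5430 = 45.009 kPa
Denominator = 110.33·sin36.4°·cos36.4° = 110.33·0.5934·0.8049 = 52.698 kPa
FS = 45.009 / 52.698 = 0.854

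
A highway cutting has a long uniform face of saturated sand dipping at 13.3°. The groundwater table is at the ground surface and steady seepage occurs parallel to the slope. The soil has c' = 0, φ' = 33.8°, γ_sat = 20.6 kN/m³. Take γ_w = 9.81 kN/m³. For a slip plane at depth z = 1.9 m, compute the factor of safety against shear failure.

FS = 1.48

With seepage parallel to the slope and the water table at the surface, the effective normal stress on the slip plane uses the buoyant unit weight γ' = γ_sat − γ_w while the driving shear stress uses γ_sat:
FS = [c' + γ' z cos²β tanφ'] / [γ_sat z sinβ cosβ]
(For c' = 0 this reduces to FS = (γ'/γ_sat)·tanφ'/tanβ.)
γ' = 20.6 − 9.81 = 10.79 kN/m³
Numerator = 0.0 + 10.79·1.9·cos²13.3°·tan33.8° = 0.0 + 10.79·1.9·0.9471·0.6694 = 12.998 kPa
Denominator = 20.6·1.9·sin13.3°·cos13.3° = 20.6·1.9·0.2300·0.9732 = 8.763 kPa
FS = 12.998 / 8.763 = 1.483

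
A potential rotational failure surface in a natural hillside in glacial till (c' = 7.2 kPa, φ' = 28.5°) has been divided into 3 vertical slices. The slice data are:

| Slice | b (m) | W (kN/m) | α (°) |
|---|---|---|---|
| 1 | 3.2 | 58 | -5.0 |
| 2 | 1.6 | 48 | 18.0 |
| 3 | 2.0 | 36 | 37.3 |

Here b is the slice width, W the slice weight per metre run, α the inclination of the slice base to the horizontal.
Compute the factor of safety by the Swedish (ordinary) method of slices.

FS = 3.96

Ordinary method of slices: FS = Σ[c'·Δl_i + (W_i cosα_i)·tanφ'] / Σ W_i sinα_i, with Δl_i = b_i / cosα_i.
Slice 1: Δl = 3.2/cos(-5.0°) = 3.212 m; N'_1 = 58·cos(-5.0°) = 57.8; c'Δl = 23.13; W sinα = -5.1
Slice 2: Δl = 1.6/cos18.0° = 1.682 m; N'_2 = 48·cos18.0° = 45.7; c'Δl = 12.11; W sinα = 14.8
Slice 3: Δl = 2.0/cos37.3° = 2.514 m; N'_3 = 36·cos37.3° = 28.6; c'Δl = 18.10; W sinα = 21.8
Σc'Δl = 53.3 kN/m; ΣN' = 132.1 kN/m; ΣW sinα = 31.6 kN/m
Resisting = 53.3 + 132.1·tan28.5° = 53.3 + 71.7 = 125.0 kN/m
FS = 125.0 / 31.6 = 3.958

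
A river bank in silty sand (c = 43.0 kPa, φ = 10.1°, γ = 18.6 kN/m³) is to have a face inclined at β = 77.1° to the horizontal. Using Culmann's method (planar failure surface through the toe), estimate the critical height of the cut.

H_c = 14.57 m

Culmann's analysis gives the critical failure plane at α_cr = (β + φ)/2 = (77.1 + 10.1)/2 = 43.6°, and the critical height
H_c = (4c/γ) · sinβ cosφ / [1 − cos(β − φ)]
    = (4·43.0/18.6) · sin77.1°·cos10.1° / [1 − cos(67.0°)]
    = 9.247 · 0.9748·0.9845 / [1 − 0.3907]
    = 9.247 · 0.9597 / 0.6093
    = 14.57 m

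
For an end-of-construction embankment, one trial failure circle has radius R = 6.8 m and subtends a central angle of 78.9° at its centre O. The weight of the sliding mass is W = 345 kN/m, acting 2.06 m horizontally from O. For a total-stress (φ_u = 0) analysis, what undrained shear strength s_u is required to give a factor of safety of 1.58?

s_u = 17.6 kPa

FS = s_u·L_a·R / (W·d), so s_u = FS·W·d / (L_a·R).
Arc length L_a = R·θ = 6.8·(78.9°·π/180) = 6.8·1.3771 = 9.36 m
s_u = 1.58·345·2.06 / (9.36·6.8) = 1122.9 / 63.68 = 17.63 kPa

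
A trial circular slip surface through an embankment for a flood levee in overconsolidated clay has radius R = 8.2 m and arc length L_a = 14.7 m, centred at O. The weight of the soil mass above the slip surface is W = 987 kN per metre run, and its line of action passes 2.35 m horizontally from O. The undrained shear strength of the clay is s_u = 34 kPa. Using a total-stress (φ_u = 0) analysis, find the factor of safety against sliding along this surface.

Taking moments about the centre O, the resisting moment is provided by the undrained shear strength acting along the arc:
M_R = s_u·L_a·R = 34·14.70·8.2 = 4098.4 kN·m/m
M_D = W·d = 987·2.35 = 2319.5 kN·m/m
FS = M_R / M_D = 4098.4 / 2319.5 = 1.767

FS = 1.77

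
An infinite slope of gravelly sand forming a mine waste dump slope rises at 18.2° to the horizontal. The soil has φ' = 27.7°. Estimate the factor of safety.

For a dry cohesionless infinite slope the factor of safety is FS = tanφ' / tanβ.
FS = tan27.7° / tan18.2° = 0.5250 / 0.3288 = 1.597

FS = 1.60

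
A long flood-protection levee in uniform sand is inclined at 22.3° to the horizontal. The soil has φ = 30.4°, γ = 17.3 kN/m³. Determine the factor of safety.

FS = 1.43

For a dry cohesionless infinite slope the factor of safety is FS = tanφ / tanβ.
FS = tan30.4° / tan22.3° = 0.5867 / 0.4101 = 1.431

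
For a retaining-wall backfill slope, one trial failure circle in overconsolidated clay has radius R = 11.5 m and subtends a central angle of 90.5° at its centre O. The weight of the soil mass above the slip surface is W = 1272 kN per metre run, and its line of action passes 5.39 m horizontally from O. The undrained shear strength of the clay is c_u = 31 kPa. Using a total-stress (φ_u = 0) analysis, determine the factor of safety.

FS = 0.94

Taking moments about the centre O, the resisting moment is provided by the undrained shear strength acting along the arc:
Arc length L_a = R·θ = 11.5·(90.5°·π/180) = 11.5·1.5795 = 18.16 m
M_R = c_u·L_a·R = 31·18.16·11.5 = 6475.6 kN·m/m
M_D = W·d = 1272·5.39 = 6856.1 kN·m/m
FS = M_R / M_D = 6475.6 / 6856.1 = 0.945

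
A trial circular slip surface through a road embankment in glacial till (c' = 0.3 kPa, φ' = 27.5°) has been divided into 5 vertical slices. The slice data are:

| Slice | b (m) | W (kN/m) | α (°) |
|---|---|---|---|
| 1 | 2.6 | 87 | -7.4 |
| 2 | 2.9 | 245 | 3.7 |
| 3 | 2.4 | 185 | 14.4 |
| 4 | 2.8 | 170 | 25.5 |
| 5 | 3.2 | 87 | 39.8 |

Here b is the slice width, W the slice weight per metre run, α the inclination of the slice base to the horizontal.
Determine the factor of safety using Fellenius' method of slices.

FS = 2.14

Ordinary method of slices: FS = Σ[c'·Δl_i + (W_i cosα_i)·tanφ'] / Σ W_i sinα_i, with Δl_i = b_i / cosα_i.
Slice 1: Δl = 2.6/cos(-7.4°) = 2.622 m; N'_1 = 87·cos(-7.4°) = 86.3; c'Δl = 0.79; W sinα = -11.2
Slice 2: Δl = 2.9/cos3.7° = 2.906 m; N'_2 = 245·cos3.7° = 244.5; c'Δl = 0.87; W sinα = 15.8
Slice 3: Δl = 2.4/cos14.4° = 2.478 m; N'_3 = 185·cos14.4° = 179.2; c'Δl = 0.74; W sinα = 46.0
Slice 4: Δl = 2.8/cos25.5° = 3.102 m; N'_4 = 170·cos25.5° = 153.4; c'Δl = 0.93; W sinα = 73.2
Slice 5: Δl = 3.2/cos39.8° = 4.165 m; N'_5 = 87·cos39.8° = 66.8; c'Δl = 1.25; W sinα = 55.7
Σc'Δl = 4.6 kN/m; ΣN' = 730.2 kN/m; ΣW sinα = 179.5 kN/m
Resisting = 4.6 + 730.2·tan27.5° = 4.6 + 380.1 = 384.7 kN/m
FS = 384.7 / 179.5 = 2.143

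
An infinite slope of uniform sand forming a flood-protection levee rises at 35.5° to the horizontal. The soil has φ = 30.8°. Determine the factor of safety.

FS = 0.84

For a dry cohesionless infinite slope the factor of safety is FS = tanφ / tanβ.
FS = tan30.8° / tan35.5° = 0.5961 / 0.7133 = 0.836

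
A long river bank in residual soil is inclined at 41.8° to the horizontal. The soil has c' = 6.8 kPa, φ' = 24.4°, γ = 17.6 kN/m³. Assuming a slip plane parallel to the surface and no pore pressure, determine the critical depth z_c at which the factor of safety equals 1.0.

z_c = 1.58 m

Setting FS = 1.00 in FS = [c' + γz cos²β tanφ'] / [γz sinβ cosβ] and solving for z:
z = c' / [γ cosβ (FS·sinβ − cosβ·tanφ')]
  = 6.8 / [17.6·cos41.8°·(1.00·sin41.8° − cos41.8°·tan24.4°)]
  = 6.8 / [17.6·0.7455·(1.00·0.6665 − 0.7455·0.4536)]
  = 6.8 / 4.3083 = 1.578 m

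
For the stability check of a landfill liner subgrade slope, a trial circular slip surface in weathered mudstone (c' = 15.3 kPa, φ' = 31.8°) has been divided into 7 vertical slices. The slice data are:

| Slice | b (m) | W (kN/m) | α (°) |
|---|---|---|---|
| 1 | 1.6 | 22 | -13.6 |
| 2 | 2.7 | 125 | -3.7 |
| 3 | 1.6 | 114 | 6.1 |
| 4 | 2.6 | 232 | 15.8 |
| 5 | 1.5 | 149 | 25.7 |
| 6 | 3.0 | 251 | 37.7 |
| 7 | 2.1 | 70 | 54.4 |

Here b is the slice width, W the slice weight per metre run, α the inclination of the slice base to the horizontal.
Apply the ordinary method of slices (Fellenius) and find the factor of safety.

Ordinary method of slices: FS = Σ[c'·Δl_i + (W_i cosα_i)·tanφ'] / Σ W_i sinα_i, with Δl_i = b_i / cosα_i.
Slice 1: Δl = 1.6/cos(-13.6°) = 1.646 m; N'_1 = 22·cos(-13.6°) = 21.4; c'Δl = 25.19; W sinα = -5.2
Slice 2: Δl = 2.7/cos(-3.7°) = 2.706 m; N'_2 = 125·cos(-3.7°) = 124.7; c'Δl = 41.40; W sinα = -8.1
Slice 3: Δl = 1.6/cos6.1° = 1.609 m; N'_3 = 114·cos6.1° = 113.4; c'Δl = 24.62; W sinα = 12.1
Slice 4: Δl = 2.6/cos15.8° = 2.702 m; N'_4 = 232·cos15.8° = 223.2; c'Δl = 41.34; W sinα = 63.2
Slice 5: Δl = 1.5/cos25.7° = 1.665 m; N'_5 = 149·cos25.7° = 134.3; c'Δl = 25.47; W sinα = 64.6
Slice 6: Δl = 3.0/cos37.7° = 3.792 m; N'_6 = 251·cos37.7° = 198.6; c'Δl = 58.01; W sinα = 153.5
Slice 7: Δl = 2.1/cos54.4° = 3.607 m; N'_7 = 70·cos54.4° = 40.7; c'Δl = 55.19; W sinα = 56.9
Σc'Δl = 271.2 kN/m; ΣN' = 856.3 kN/m; ΣW sinα = 337.1 kN/m
Resisting = 271.2 + 856.3·tan31.8° = 271.2 + 530.9 = 802.2 kN/m
FS = 802.2 / 337.1 = 2.380

FS = 2.38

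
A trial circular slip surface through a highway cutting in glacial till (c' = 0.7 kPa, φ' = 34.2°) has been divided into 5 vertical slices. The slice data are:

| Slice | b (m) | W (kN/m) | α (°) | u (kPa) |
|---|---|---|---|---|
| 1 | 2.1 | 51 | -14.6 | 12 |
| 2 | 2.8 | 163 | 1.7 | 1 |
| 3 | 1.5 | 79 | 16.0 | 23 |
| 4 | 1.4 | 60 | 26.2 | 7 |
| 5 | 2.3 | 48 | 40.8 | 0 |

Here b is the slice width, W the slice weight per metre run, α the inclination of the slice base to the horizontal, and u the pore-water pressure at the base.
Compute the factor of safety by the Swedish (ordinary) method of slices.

FS = 2.98

Ordinary method of slices: FS = Σ[c'·Δl_i + (W_i cosα_i − u_i·Δl_i)·tanφ'] / Σ W_i sinα_i, with Δl_i = b_i / cosα_i.
Slice 1: Δl = 2.1/cos(-14.6°) = 2.170 m; N'_1 = 51·cos(-14.6°) − 12·2.170 = 23.3; c'Δl = 1.52; W sinα = -12.9
Slice 2: Δl = 2.8/cos1.7° = 2.801 m; N'_2 = 163·cos1.7° − 1·2.801 = 160.1; c'Δl = 1.96; W sinα = 4.8
Slice 3: Δl = 1.5/cos16.0° = 1.560 m; N'_3 = 79·cos16.0° − 23·1.560 = 40.0; c'Δl = 1.09; W sinα = 21.8
Slice 4: Δl = 1.4/cos26.2° = 1.560 m; N'_4 = 60·cos26.2° − 7·1.560 = 42.9; c'Δl = 1.09; W sinα = 26.5
Slice 5: Δl = 2.3/cos40.8° = 3.038 m; N'_5 = 48·cos40.8° − 0·3.038 = 36.3; c'Δl = 2.13; W sinα = 31.4
Σc'Δl = 7.8 kN/m; ΣN' = 302.7 kN/m; ΣW sinα = 71.6 kN/m
Resisting = 7.8 + 302.7·tan34.2° = 7.8 + 205.7 = 213.5 kN/m
FS = 213.5 / 71.6 = 2.982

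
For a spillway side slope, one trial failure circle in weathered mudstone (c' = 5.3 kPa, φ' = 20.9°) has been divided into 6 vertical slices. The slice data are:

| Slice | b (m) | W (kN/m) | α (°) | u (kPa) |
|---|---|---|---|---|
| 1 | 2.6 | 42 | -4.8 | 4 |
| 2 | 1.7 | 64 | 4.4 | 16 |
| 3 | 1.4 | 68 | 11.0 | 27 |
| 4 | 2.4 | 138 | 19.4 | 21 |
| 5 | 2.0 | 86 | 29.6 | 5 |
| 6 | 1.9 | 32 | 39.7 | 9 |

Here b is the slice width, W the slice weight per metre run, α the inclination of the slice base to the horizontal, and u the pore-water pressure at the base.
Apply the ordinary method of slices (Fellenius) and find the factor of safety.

FS = 1.30

Ordinary method of slices: FS = Σ[c'·Δl_i + (W_i cosα_i − u_i·Δl_i)·tanφ'] / Σ W_i sinα_i, with Δl_i = b_i / cosα_i.
Slice 1: Δl = 2.6/cos(-4.8°) = 2.609 m; N'_1 = 42·cos(-4.8°) − 4·2.609 = 31.4; c'Δl = 13.83; W sinα = -3.5
Slice 2: Δl = 1.7/cos4.4° = 1.705 m; N'_2 = 64·cos4.4° − 16·1.705 = 36.5; c'Δl = 9.04; W sinα = 4.9
Slice 3: Δl = 1.4/cos11.0° = 1.426 m; N'_3 = 68·cos11.0° − 27·1.426 = 28.2; c'Δl = 7.56; W sinα = 13.0
Slice 4: Δl = 2.4/cos19.4° = 2.544 m; N'_4 = 138·cos19.4° − 21·2.544 = 76.7; c'Δl = 13.49; W sinα = 45.8
Slice 5: Δl = 2.0/cos29.6° = 2.300 m; N'_5 = 86·cos29.6° − 5·2.300 = 63.3; c'Δl = 12.19; W sinα = 42.5
Slice 6: Δl = 1.9/cos39.7° = 2.469 m; N'_6 = 32·cos39.7° − 9·2.469 = 2.4; c'Δl = 13.09; W sinα = 20.4
Σc'Δl = 69.2 kN/m; ΣN' = 238.6 kN/m; ΣW sinα = 123.1 kN/m
Resisting = 69.2 + 238.6·tan20.9° = 69.2 + 91.1 = 160.3 kN/m
FS = 160.3 / 123.1 = 1.302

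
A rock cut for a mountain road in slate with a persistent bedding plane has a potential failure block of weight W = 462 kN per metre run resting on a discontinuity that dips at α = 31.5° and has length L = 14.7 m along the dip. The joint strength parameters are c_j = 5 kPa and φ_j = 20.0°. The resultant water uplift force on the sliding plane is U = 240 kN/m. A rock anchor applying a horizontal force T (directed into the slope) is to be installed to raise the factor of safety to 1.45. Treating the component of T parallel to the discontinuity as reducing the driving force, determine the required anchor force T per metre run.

Resolving forces along and normal to the sliding plane, with the horizontal anchor force T adding T·sinα to the effective normal force and T·cosα acting up the plane against the driving force:
FS = [c_jL + (W cosα − U + T sinα) tanφ_j] / [W sinα − T cosα]
Without the anchor: N' = 153.9 kN/m, driving T_d = 241.4 kN/m, resisting R = 5·14.7 + 153.9·tan20.0° = 129.5 kN/m, FS = 0.54.
Setting FS = 1.45 and solving for T:
1.45·(241.4 − T cos31.5°) = 129.5 + T sin31.5°·tan20.0°
T·(sin31.5°·tan20.0° + 1.45·cos31.5°) = 1.45·241.4 − 129.5
T·(0.5225·0.3640 + 1.45·0.8526) = 350.0 − 129.5 = 220.5
T·1.4265 = 220.5
T = 154.6 kN/m

T = 155 kN/m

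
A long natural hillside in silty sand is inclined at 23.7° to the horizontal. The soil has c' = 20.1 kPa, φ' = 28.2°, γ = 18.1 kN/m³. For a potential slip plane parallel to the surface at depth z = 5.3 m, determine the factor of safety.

FS = 1.79

For an infinite slope with a slip plane parallel to the surface (no pore pressure): FS = [c' + γz cos²β tanφ'] / [γz sinβ cosβ].
γz = 18.1·5.3 = 95.93 kN/m²
Numerator = 20.1 + 95.93·cos²23.7°·tan28.2° = 20.1 + 95.93·0.8384·0.5362 = 63.227 kPa
Denominator = 95.93·sin23.7°·cos23.7° = 95.93·0.4019·0.9157 = 35.307 kPa
FS = 63.227 / 35.307 = 1.791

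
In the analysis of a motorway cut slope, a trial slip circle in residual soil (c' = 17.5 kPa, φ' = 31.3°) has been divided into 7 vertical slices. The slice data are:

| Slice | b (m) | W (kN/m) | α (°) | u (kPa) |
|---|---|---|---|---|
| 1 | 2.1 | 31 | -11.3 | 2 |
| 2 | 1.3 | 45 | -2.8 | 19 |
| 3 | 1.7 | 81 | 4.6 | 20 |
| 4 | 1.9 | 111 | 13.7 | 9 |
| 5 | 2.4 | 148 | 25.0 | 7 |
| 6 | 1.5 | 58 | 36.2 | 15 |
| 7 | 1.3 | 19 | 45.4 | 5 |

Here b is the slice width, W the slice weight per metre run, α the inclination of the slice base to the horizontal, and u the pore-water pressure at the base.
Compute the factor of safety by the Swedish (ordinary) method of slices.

FS = 3.20

Ordinary method of slices: FS = Σ[c'·Δl_i + (W_i cosα_i − u_i·Δl_i)·tanφ'] / Σ W_i sinα_i, with Δl_i = b_i / cosα_i.
Slice 1: Δl = 2.1/cos(-11.3°) = 2.142 m; N'_1 = 31·cos(-11.3°) − 2·2.142 = 26.1; c'Δl = 37.48; W sinα = -6.1
Slice 2: Δl = 1.3/cos(-2.8°) = 1.302 m; N'_2 = 45·cos(-2.8°) − 19·1.302 = 20.2; c'Δl = 22.78; W sinα = -2.2
Slice 3: Δl = 1.7/cos4.6° = 1.705 m; N'_3 = 81·cos4.6° − 20·1.705 = 46.6; c'Δl = 29.85; W sinα = 6.5
Slice 4: Δl = 1.9/cos13.7° = 1.956 m; N'_4 = 111·cos13.7° − 9·1.956 = 90.2; c'Δl = 34.22; W sinα = 26.3
Slice 5: Δl = 2.4/cos25.0° = 2.648 m; N'_5 = 148·cos25.0° − 7·2.648 = 115.6; c'Δl = 46.34; W sinα = 62.5
Slice 6: Δl = 1.5/cos36.2° = 1.859 m; N'_6 = 58·cos36.2° − 15·1.859 = 18.9; c'Δl = 32.53; W sinα = 34.3
Slice 7: Δl = 1.3/cos45.4° = 1.851 m; N'_7 = 19·cos45.4° − 5·1.851 = 4.1; c'Δl = 32.40; W sinα = 13.5
Σc'Δl = 235.6 kN/m; ΣN' = 321.8 kN/m; ΣW sinα = 134.8 kN/m
Resisting = 235.6 + 321.8·tan31.3° = 235.6 + 195.7 = 431.3 kN/m
FS = 431.3 / 134.8 = 3.198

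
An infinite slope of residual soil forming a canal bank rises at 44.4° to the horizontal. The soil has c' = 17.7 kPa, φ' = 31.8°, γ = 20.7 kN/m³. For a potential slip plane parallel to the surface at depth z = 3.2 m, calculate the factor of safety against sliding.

For an infinite slope with a slip plane parallel to the surface (no pore pressure): FS = [c' + γz cos²β tanφ'] / [γz sinβ cosβ].
γz = 20.7·3.2 = 66.24 kN/m²
Numerator = 17.7 + 66.24·cos²44.4°·tan31.8° = 17.7 + 66.24·0.5105·0.6200 = 38.665 kPa
Denominator = 66.24·sin44.4°·cos44.4° = 66.24·0.6997·0.7145 = 33.113 kPa
FS = 38.665 / 33.113 = 1.168

FS = 1.17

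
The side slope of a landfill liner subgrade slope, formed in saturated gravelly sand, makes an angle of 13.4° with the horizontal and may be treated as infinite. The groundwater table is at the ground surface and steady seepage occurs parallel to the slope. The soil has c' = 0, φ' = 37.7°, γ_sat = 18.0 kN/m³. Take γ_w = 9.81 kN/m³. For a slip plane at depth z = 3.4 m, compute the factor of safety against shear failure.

With seepage parallel to the slope and the water table at the surface, the effective normal stress on the slip plane uses the buoyant unit weight γ' = γ_sat − γ_w while the driving shear stress uses γ_sat:
FS = [c' + γ' z cos²β tanφ'] / [γ_sat z sinβ cosβ]
(For c' = 0 this reduces to FS = (γ'/γ_sat)·tanφ'/tanβ.)
γ' = 18.0 − 9.81 = 8.19 kN/m³
Numerator = 0.0 + 8.19·3.4·cos²13.4°·tan37.7° = 0.0 + 8.19·3.4·0.9463·0.7729 = 20.366 kPa
Denominator = 18.0·3.4·sin13.4°·cos13.4° = 18.0·3.4·0.2317·0.9728 = 13.797 kPa
FS = 20.366 / 13.797 = 1.476

FS = 1.48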